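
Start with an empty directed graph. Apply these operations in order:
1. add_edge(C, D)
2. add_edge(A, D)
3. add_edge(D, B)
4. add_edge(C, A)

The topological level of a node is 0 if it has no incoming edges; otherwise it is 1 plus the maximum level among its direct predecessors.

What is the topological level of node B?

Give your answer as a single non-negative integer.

Op 1: add_edge(C, D). Edges now: 1
Op 2: add_edge(A, D). Edges now: 2
Op 3: add_edge(D, B). Edges now: 3
Op 4: add_edge(C, A). Edges now: 4
Compute levels (Kahn BFS):
  sources (in-degree 0): C
  process C: level=0
    C->A: in-degree(A)=0, level(A)=1, enqueue
    C->D: in-degree(D)=1, level(D)>=1
  process A: level=1
    A->D: in-degree(D)=0, level(D)=2, enqueue
  process D: level=2
    D->B: in-degree(B)=0, level(B)=3, enqueue
  process B: level=3
All levels: A:1, B:3, C:0, D:2
level(B) = 3

Answer: 3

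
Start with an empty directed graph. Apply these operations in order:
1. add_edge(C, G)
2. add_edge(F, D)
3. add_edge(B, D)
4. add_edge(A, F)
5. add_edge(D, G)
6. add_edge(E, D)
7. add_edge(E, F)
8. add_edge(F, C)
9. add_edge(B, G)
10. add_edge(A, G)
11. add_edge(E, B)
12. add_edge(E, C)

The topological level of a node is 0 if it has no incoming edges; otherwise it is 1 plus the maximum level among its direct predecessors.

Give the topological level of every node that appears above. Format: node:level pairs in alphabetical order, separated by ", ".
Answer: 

Answer: A:0, B:1, C:2, D:2, E:0, F:1, G:3

Derivation:
Op 1: add_edge(C, G). Edges now: 1
Op 2: add_edge(F, D). Edges now: 2
Op 3: add_edge(B, D). Edges now: 3
Op 4: add_edge(A, F). Edges now: 4
Op 5: add_edge(D, G). Edges now: 5
Op 6: add_edge(E, D). Edges now: 6
Op 7: add_edge(E, F). Edges now: 7
Op 8: add_edge(F, C). Edges now: 8
Op 9: add_edge(B, G). Edges now: 9
Op 10: add_edge(A, G). Edges now: 10
Op 11: add_edge(E, B). Edges now: 11
Op 12: add_edge(E, C). Edges now: 12
Compute levels (Kahn BFS):
  sources (in-degree 0): A, E
  process A: level=0
    A->F: in-degree(F)=1, level(F)>=1
    A->G: in-degree(G)=3, level(G)>=1
  process E: level=0
    E->B: in-degree(B)=0, level(B)=1, enqueue
    E->C: in-degree(C)=1, level(C)>=1
    E->D: in-degree(D)=2, level(D)>=1
    E->F: in-degree(F)=0, level(F)=1, enqueue
  process B: level=1
    B->D: in-degree(D)=1, level(D)>=2
    B->G: in-degree(G)=2, level(G)>=2
  process F: level=1
    F->C: in-degree(C)=0, level(C)=2, enqueue
    F->D: in-degree(D)=0, level(D)=2, enqueue
  process C: level=2
    C->G: in-degree(G)=1, level(G)>=3
  process D: level=2
    D->G: in-degree(G)=0, level(G)=3, enqueue
  process G: level=3
All levels: A:0, B:1, C:2, D:2, E:0, F:1, G:3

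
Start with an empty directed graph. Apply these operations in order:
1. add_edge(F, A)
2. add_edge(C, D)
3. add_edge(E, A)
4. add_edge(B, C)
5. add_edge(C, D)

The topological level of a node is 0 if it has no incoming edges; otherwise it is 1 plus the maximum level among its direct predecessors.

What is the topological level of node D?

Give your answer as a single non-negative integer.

Answer: 2

Derivation:
Op 1: add_edge(F, A). Edges now: 1
Op 2: add_edge(C, D). Edges now: 2
Op 3: add_edge(E, A). Edges now: 3
Op 4: add_edge(B, C). Edges now: 4
Op 5: add_edge(C, D) (duplicate, no change). Edges now: 4
Compute levels (Kahn BFS):
  sources (in-degree 0): B, E, F
  process B: level=0
    B->C: in-degree(C)=0, level(C)=1, enqueue
  process E: level=0
    E->A: in-degree(A)=1, level(A)>=1
  process F: level=0
    F->A: in-degree(A)=0, level(A)=1, enqueue
  process C: level=1
    C->D: in-degree(D)=0, level(D)=2, enqueue
  process A: level=1
  process D: level=2
All levels: A:1, B:0, C:1, D:2, E:0, F:0
level(D) = 2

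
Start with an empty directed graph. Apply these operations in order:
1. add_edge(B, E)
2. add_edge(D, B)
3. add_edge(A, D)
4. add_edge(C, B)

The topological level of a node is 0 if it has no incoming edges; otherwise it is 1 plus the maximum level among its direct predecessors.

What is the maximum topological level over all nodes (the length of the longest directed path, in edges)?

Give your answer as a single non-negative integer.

Answer: 3

Derivation:
Op 1: add_edge(B, E). Edges now: 1
Op 2: add_edge(D, B). Edges now: 2
Op 3: add_edge(A, D). Edges now: 3
Op 4: add_edge(C, B). Edges now: 4
Compute levels (Kahn BFS):
  sources (in-degree 0): A, C
  process A: level=0
    A->D: in-degree(D)=0, level(D)=1, enqueue
  process C: level=0
    C->B: in-degree(B)=1, level(B)>=1
  process D: level=1
    D->B: in-degree(B)=0, level(B)=2, enqueue
  process B: level=2
    B->E: in-degree(E)=0, level(E)=3, enqueue
  process E: level=3
All levels: A:0, B:2, C:0, D:1, E:3
max level = 3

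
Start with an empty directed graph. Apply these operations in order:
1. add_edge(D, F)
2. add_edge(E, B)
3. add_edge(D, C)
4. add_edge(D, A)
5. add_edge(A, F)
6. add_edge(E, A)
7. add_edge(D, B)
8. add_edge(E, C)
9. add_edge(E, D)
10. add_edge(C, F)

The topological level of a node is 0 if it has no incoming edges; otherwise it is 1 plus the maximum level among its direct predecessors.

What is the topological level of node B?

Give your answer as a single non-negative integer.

Op 1: add_edge(D, F). Edges now: 1
Op 2: add_edge(E, B). Edges now: 2
Op 3: add_edge(D, C). Edges now: 3
Op 4: add_edge(D, A). Edges now: 4
Op 5: add_edge(A, F). Edges now: 5
Op 6: add_edge(E, A). Edges now: 6
Op 7: add_edge(D, B). Edges now: 7
Op 8: add_edge(E, C). Edges now: 8
Op 9: add_edge(E, D). Edges now: 9
Op 10: add_edge(C, F). Edges now: 10
Compute levels (Kahn BFS):
  sources (in-degree 0): E
  process E: level=0
    E->A: in-degree(A)=1, level(A)>=1
    E->B: in-degree(B)=1, level(B)>=1
    E->C: in-degree(C)=1, level(C)>=1
    E->D: in-degree(D)=0, level(D)=1, enqueue
  process D: level=1
    D->A: in-degree(A)=0, level(A)=2, enqueue
    D->B: in-degree(B)=0, level(B)=2, enqueue
    D->C: in-degree(C)=0, level(C)=2, enqueue
    D->F: in-degree(F)=2, level(F)>=2
  process A: level=2
    A->F: in-degree(F)=1, level(F)>=3
  process B: level=2
  process C: level=2
    C->F: in-degree(F)=0, level(F)=3, enqueue
  process F: level=3
All levels: A:2, B:2, C:2, D:1, E:0, F:3
level(B) = 2

Answer: 2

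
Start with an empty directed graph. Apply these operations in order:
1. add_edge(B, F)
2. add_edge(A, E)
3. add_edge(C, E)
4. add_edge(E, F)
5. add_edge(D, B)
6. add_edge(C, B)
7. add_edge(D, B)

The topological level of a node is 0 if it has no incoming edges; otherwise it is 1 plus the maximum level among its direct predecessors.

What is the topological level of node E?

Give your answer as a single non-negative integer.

Op 1: add_edge(B, F). Edges now: 1
Op 2: add_edge(A, E). Edges now: 2
Op 3: add_edge(C, E). Edges now: 3
Op 4: add_edge(E, F). Edges now: 4
Op 5: add_edge(D, B). Edges now: 5
Op 6: add_edge(C, B). Edges now: 6
Op 7: add_edge(D, B) (duplicate, no change). Edges now: 6
Compute levels (Kahn BFS):
  sources (in-degree 0): A, C, D
  process A: level=0
    A->E: in-degree(E)=1, level(E)>=1
  process C: level=0
    C->B: in-degree(B)=1, level(B)>=1
    C->E: in-degree(E)=0, level(E)=1, enqueue
  process D: level=0
    D->B: in-degree(B)=0, level(B)=1, enqueue
  process E: level=1
    E->F: in-degree(F)=1, level(F)>=2
  process B: level=1
    B->F: in-degree(F)=0, level(F)=2, enqueue
  process F: level=2
All levels: A:0, B:1, C:0, D:0, E:1, F:2
level(E) = 1

Answer: 1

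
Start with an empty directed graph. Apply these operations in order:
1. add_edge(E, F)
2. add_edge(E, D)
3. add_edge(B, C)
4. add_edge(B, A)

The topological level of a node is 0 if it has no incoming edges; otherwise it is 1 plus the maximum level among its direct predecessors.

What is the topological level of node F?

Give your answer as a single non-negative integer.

Op 1: add_edge(E, F). Edges now: 1
Op 2: add_edge(E, D). Edges now: 2
Op 3: add_edge(B, C). Edges now: 3
Op 4: add_edge(B, A). Edges now: 4
Compute levels (Kahn BFS):
  sources (in-degree 0): B, E
  process B: level=0
    B->A: in-degree(A)=0, level(A)=1, enqueue
    B->C: in-degree(C)=0, level(C)=1, enqueue
  process E: level=0
    E->D: in-degree(D)=0, level(D)=1, enqueue
    E->F: in-degree(F)=0, level(F)=1, enqueue
  process A: level=1
  process C: level=1
  process D: level=1
  process F: level=1
All levels: A:1, B:0, C:1, D:1, E:0, F:1
level(F) = 1

Answer: 1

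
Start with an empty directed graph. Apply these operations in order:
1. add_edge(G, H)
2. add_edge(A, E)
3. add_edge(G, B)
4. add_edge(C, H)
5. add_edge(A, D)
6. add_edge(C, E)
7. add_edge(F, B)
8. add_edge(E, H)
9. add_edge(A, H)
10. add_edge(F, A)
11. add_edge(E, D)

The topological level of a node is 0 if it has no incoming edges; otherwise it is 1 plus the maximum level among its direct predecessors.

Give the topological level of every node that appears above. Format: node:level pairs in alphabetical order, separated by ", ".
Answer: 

Answer: A:1, B:1, C:0, D:3, E:2, F:0, G:0, H:3

Derivation:
Op 1: add_edge(G, H). Edges now: 1
Op 2: add_edge(A, E). Edges now: 2
Op 3: add_edge(G, B). Edges now: 3
Op 4: add_edge(C, H). Edges now: 4
Op 5: add_edge(A, D). Edges now: 5
Op 6: add_edge(C, E). Edges now: 6
Op 7: add_edge(F, B). Edges now: 7
Op 8: add_edge(E, H). Edges now: 8
Op 9: add_edge(A, H). Edges now: 9
Op 10: add_edge(F, A). Edges now: 10
Op 11: add_edge(E, D). Edges now: 11
Compute levels (Kahn BFS):
  sources (in-degree 0): C, F, G
  process C: level=0
    C->E: in-degree(E)=1, level(E)>=1
    C->H: in-degree(H)=3, level(H)>=1
  process F: level=0
    F->A: in-degree(A)=0, level(A)=1, enqueue
    F->B: in-degree(B)=1, level(B)>=1
  process G: level=0
    G->B: in-degree(B)=0, level(B)=1, enqueue
    G->H: in-degree(H)=2, level(H)>=1
  process A: level=1
    A->D: in-degree(D)=1, level(D)>=2
    A->E: in-degree(E)=0, level(E)=2, enqueue
    A->H: in-degree(H)=1, level(H)>=2
  process B: level=1
  process E: level=2
    E->D: in-degree(D)=0, level(D)=3, enqueue
    E->H: in-degree(H)=0, level(H)=3, enqueue
  process D: level=3
  process H: level=3
All levels: A:1, B:1, C:0, D:3, E:2, F:0, G:0, H:3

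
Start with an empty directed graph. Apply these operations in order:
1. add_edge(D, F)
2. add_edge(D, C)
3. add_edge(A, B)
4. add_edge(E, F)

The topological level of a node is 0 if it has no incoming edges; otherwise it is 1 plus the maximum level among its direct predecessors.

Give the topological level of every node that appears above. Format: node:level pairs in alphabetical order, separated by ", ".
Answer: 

Answer: A:0, B:1, C:1, D:0, E:0, F:1

Derivation:
Op 1: add_edge(D, F). Edges now: 1
Op 2: add_edge(D, C). Edges now: 2
Op 3: add_edge(A, B). Edges now: 3
Op 4: add_edge(E, F). Edges now: 4
Compute levels (Kahn BFS):
  sources (in-degree 0): A, D, E
  process A: level=0
    A->B: in-degree(B)=0, level(B)=1, enqueue
  process D: level=0
    D->C: in-degree(C)=0, level(C)=1, enqueue
    D->F: in-degree(F)=1, level(F)>=1
  process E: level=0
    E->F: in-degree(F)=0, level(F)=1, enqueue
  process B: level=1
  process C: level=1
  process F: level=1
All levels: A:0, B:1, C:1, D:0, E:0, F:1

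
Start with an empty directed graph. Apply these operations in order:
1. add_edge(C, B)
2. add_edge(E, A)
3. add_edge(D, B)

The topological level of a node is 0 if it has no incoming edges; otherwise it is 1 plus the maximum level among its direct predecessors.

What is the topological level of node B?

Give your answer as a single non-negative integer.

Answer: 1

Derivation:
Op 1: add_edge(C, B). Edges now: 1
Op 2: add_edge(E, A). Edges now: 2
Op 3: add_edge(D, B). Edges now: 3
Compute levels (Kahn BFS):
  sources (in-degree 0): C, D, E
  process C: level=0
    C->B: in-degree(B)=1, level(B)>=1
  process D: level=0
    D->B: in-degree(B)=0, level(B)=1, enqueue
  process E: level=0
    E->A: in-degree(A)=0, level(A)=1, enqueue
  process B: level=1
  process A: level=1
All levels: A:1, B:1, C:0, D:0, E:0
level(B) = 1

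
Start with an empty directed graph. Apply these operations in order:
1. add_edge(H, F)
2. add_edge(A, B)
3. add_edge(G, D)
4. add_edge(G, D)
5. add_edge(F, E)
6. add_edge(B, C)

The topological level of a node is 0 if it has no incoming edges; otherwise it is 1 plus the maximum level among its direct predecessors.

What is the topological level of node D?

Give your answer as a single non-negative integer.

Answer: 1

Derivation:
Op 1: add_edge(H, F). Edges now: 1
Op 2: add_edge(A, B). Edges now: 2
Op 3: add_edge(G, D). Edges now: 3
Op 4: add_edge(G, D) (duplicate, no change). Edges now: 3
Op 5: add_edge(F, E). Edges now: 4
Op 6: add_edge(B, C). Edges now: 5
Compute levels (Kahn BFS):
  sources (in-degree 0): A, G, H
  process A: level=0
    A->B: in-degree(B)=0, level(B)=1, enqueue
  process G: level=0
    G->D: in-degree(D)=0, level(D)=1, enqueue
  process H: level=0
    H->F: in-degree(F)=0, level(F)=1, enqueue
  process B: level=1
    B->C: in-degree(C)=0, level(C)=2, enqueue
  process D: level=1
  process F: level=1
    F->E: in-degree(E)=0, level(E)=2, enqueue
  process C: level=2
  process E: level=2
All levels: A:0, B:1, C:2, D:1, E:2, F:1, G:0, H:0
level(D) = 1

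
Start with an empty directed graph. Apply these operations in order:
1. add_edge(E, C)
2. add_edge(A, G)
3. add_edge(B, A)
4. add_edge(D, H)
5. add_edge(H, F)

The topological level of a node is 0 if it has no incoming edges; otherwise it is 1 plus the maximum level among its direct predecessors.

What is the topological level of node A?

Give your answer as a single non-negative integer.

Op 1: add_edge(E, C). Edges now: 1
Op 2: add_edge(A, G). Edges now: 2
Op 3: add_edge(B, A). Edges now: 3
Op 4: add_edge(D, H). Edges now: 4
Op 5: add_edge(H, F). Edges now: 5
Compute levels (Kahn BFS):
  sources (in-degree 0): B, D, E
  process B: level=0
    B->A: in-degree(A)=0, level(A)=1, enqueue
  process D: level=0
    D->H: in-degree(H)=0, level(H)=1, enqueue
  process E: level=0
    E->C: in-degree(C)=0, level(C)=1, enqueue
  process A: level=1
    A->G: in-degree(G)=0, level(G)=2, enqueue
  process H: level=1
    H->F: in-degree(F)=0, level(F)=2, enqueue
  process C: level=1
  process G: level=2
  process F: level=2
All levels: A:1, B:0, C:1, D:0, E:0, F:2, G:2, H:1
level(A) = 1

Answer: 1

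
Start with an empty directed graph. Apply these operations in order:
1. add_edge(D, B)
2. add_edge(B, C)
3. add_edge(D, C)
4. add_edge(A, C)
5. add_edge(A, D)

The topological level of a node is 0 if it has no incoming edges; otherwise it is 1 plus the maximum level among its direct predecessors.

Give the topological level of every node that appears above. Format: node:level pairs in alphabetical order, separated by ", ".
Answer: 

Answer: A:0, B:2, C:3, D:1

Derivation:
Op 1: add_edge(D, B). Edges now: 1
Op 2: add_edge(B, C). Edges now: 2
Op 3: add_edge(D, C). Edges now: 3
Op 4: add_edge(A, C). Edges now: 4
Op 5: add_edge(A, D). Edges now: 5
Compute levels (Kahn BFS):
  sources (in-degree 0): A
  process A: level=0
    A->C: in-degree(C)=2, level(C)>=1
    A->D: in-degree(D)=0, level(D)=1, enqueue
  process D: level=1
    D->B: in-degree(B)=0, level(B)=2, enqueue
    D->C: in-degree(C)=1, level(C)>=2
  process B: level=2
    B->C: in-degree(C)=0, level(C)=3, enqueue
  process C: level=3
All levels: A:0, B:2, C:3, D:1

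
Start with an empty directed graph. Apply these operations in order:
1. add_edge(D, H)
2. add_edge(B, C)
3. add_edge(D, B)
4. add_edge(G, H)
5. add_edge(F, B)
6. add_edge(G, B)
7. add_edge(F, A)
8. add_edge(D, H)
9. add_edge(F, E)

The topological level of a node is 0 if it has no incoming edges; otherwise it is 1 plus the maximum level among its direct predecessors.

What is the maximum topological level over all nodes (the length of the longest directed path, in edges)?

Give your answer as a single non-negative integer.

Answer: 2

Derivation:
Op 1: add_edge(D, H). Edges now: 1
Op 2: add_edge(B, C). Edges now: 2
Op 3: add_edge(D, B). Edges now: 3
Op 4: add_edge(G, H). Edges now: 4
Op 5: add_edge(F, B). Edges now: 5
Op 6: add_edge(G, B). Edges now: 6
Op 7: add_edge(F, A). Edges now: 7
Op 8: add_edge(D, H) (duplicate, no change). Edges now: 7
Op 9: add_edge(F, E). Edges now: 8
Compute levels (Kahn BFS):
  sources (in-degree 0): D, F, G
  process D: level=0
    D->B: in-degree(B)=2, level(B)>=1
    D->H: in-degree(H)=1, level(H)>=1
  process F: level=0
    F->A: in-degree(A)=0, level(A)=1, enqueue
    F->B: in-degree(B)=1, level(B)>=1
    F->E: in-degree(E)=0, level(E)=1, enqueue
  process G: level=0
    G->B: in-degree(B)=0, level(B)=1, enqueue
    G->H: in-degree(H)=0, level(H)=1, enqueue
  process A: level=1
  process E: level=1
  process B: level=1
    B->C: in-degree(C)=0, level(C)=2, enqueue
  process H: level=1
  process C: level=2
All levels: A:1, B:1, C:2, D:0, E:1, F:0, G:0, H:1
max level = 2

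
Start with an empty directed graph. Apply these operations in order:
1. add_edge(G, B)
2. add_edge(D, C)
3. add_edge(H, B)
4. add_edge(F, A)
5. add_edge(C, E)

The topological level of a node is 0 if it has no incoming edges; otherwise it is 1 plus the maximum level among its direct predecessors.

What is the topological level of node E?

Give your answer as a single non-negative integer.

Op 1: add_edge(G, B). Edges now: 1
Op 2: add_edge(D, C). Edges now: 2
Op 3: add_edge(H, B). Edges now: 3
Op 4: add_edge(F, A). Edges now: 4
Op 5: add_edge(C, E). Edges now: 5
Compute levels (Kahn BFS):
  sources (in-degree 0): D, F, G, H
  process D: level=0
    D->C: in-degree(C)=0, level(C)=1, enqueue
  process F: level=0
    F->A: in-degree(A)=0, level(A)=1, enqueue
  process G: level=0
    G->B: in-degree(B)=1, level(B)>=1
  process H: level=0
    H->B: in-degree(B)=0, level(B)=1, enqueue
  process C: level=1
    C->E: in-degree(E)=0, level(E)=2, enqueue
  process A: level=1
  process B: level=1
  process E: level=2
All levels: A:1, B:1, C:1, D:0, E:2, F:0, G:0, H:0
level(E) = 2

Answer: 2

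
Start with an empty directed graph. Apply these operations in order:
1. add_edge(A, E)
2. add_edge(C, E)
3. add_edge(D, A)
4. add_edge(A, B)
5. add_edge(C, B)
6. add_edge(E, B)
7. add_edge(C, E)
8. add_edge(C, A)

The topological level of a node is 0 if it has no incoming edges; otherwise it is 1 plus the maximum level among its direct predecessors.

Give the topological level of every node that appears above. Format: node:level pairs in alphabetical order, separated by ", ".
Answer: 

Answer: A:1, B:3, C:0, D:0, E:2

Derivation:
Op 1: add_edge(A, E). Edges now: 1
Op 2: add_edge(C, E). Edges now: 2
Op 3: add_edge(D, A). Edges now: 3
Op 4: add_edge(A, B). Edges now: 4
Op 5: add_edge(C, B). Edges now: 5
Op 6: add_edge(E, B). Edges now: 6
Op 7: add_edge(C, E) (duplicate, no change). Edges now: 6
Op 8: add_edge(C, A). Edges now: 7
Compute levels (Kahn BFS):
  sources (in-degree 0): C, D
  process C: level=0
    C->A: in-degree(A)=1, level(A)>=1
    C->B: in-degree(B)=2, level(B)>=1
    C->E: in-degree(E)=1, level(E)>=1
  process D: level=0
    D->A: in-degree(A)=0, level(A)=1, enqueue
  process A: level=1
    A->B: in-degree(B)=1, level(B)>=2
    A->E: in-degree(E)=0, level(E)=2, enqueue
  process E: level=2
    E->B: in-degree(B)=0, level(B)=3, enqueue
  process B: level=3
All levels: A:1, B:3, C:0, D:0, E:2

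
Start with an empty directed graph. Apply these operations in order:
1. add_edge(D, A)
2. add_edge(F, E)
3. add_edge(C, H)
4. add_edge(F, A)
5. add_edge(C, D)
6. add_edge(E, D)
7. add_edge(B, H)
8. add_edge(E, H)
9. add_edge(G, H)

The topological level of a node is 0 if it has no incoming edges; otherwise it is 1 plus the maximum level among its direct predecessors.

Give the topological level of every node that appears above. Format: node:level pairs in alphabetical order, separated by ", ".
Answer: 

Op 1: add_edge(D, A). Edges now: 1
Op 2: add_edge(F, E). Edges now: 2
Op 3: add_edge(C, H). Edges now: 3
Op 4: add_edge(F, A). Edges now: 4
Op 5: add_edge(C, D). Edges now: 5
Op 6: add_edge(E, D). Edges now: 6
Op 7: add_edge(B, H). Edges now: 7
Op 8: add_edge(E, H). Edges now: 8
Op 9: add_edge(G, H). Edges now: 9
Compute levels (Kahn BFS):
  sources (in-degree 0): B, C, F, G
  process B: level=0
    B->H: in-degree(H)=3, level(H)>=1
  process C: level=0
    C->D: in-degree(D)=1, level(D)>=1
    C->H: in-degree(H)=2, level(H)>=1
  process F: level=0
    F->A: in-degree(A)=1, level(A)>=1
    F->E: in-degree(E)=0, level(E)=1, enqueue
  process G: level=0
    G->H: in-degree(H)=1, level(H)>=1
  process E: level=1
    E->D: in-degree(D)=0, level(D)=2, enqueue
    E->H: in-degree(H)=0, level(H)=2, enqueue
  process D: level=2
    D->A: in-degree(A)=0, level(A)=3, enqueue
  process H: level=2
  process A: level=3
All levels: A:3, B:0, C:0, D:2, E:1, F:0, G:0, H:2

Answer: A:3, B:0, C:0, D:2, E:1, F:0, G:0, H:2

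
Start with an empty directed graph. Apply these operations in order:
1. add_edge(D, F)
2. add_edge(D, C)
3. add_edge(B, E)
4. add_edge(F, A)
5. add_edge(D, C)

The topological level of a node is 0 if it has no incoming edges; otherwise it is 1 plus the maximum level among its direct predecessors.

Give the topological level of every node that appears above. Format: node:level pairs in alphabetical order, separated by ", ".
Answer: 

Op 1: add_edge(D, F). Edges now: 1
Op 2: add_edge(D, C). Edges now: 2
Op 3: add_edge(B, E). Edges now: 3
Op 4: add_edge(F, A). Edges now: 4
Op 5: add_edge(D, C) (duplicate, no change). Edges now: 4
Compute levels (Kahn BFS):
  sources (in-degree 0): B, D
  process B: level=0
    B->E: in-degree(E)=0, level(E)=1, enqueue
  process D: level=0
    D->C: in-degree(C)=0, level(C)=1, enqueue
    D->F: in-degree(F)=0, level(F)=1, enqueue
  process E: level=1
  process C: level=1
  process F: level=1
    F->A: in-degree(A)=0, level(A)=2, enqueue
  process A: level=2
All levels: A:2, B:0, C:1, D:0, E:1, F:1

Answer: A:2, B:0, C:1, D:0, E:1, F:1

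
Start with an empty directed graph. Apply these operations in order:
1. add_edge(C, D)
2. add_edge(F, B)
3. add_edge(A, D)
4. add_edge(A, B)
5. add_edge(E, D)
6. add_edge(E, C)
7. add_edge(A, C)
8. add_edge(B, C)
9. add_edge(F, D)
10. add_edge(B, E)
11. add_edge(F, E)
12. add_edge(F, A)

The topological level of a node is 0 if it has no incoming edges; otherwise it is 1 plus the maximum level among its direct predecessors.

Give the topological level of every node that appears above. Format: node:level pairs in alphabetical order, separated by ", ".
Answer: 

Op 1: add_edge(C, D). Edges now: 1
Op 2: add_edge(F, B). Edges now: 2
Op 3: add_edge(A, D). Edges now: 3
Op 4: add_edge(A, B). Edges now: 4
Op 5: add_edge(E, D). Edges now: 5
Op 6: add_edge(E, C). Edges now: 6
Op 7: add_edge(A, C). Edges now: 7
Op 8: add_edge(B, C). Edges now: 8
Op 9: add_edge(F, D). Edges now: 9
Op 10: add_edge(B, E). Edges now: 10
Op 11: add_edge(F, E). Edges now: 11
Op 12: add_edge(F, A). Edges now: 12
Compute levels (Kahn BFS):
  sources (in-degree 0): F
  process F: level=0
    F->A: in-degree(A)=0, level(A)=1, enqueue
    F->B: in-degree(B)=1, level(B)>=1
    F->D: in-degree(D)=3, level(D)>=1
    F->E: in-degree(E)=1, level(E)>=1
  process A: level=1
    A->B: in-degree(B)=0, level(B)=2, enqueue
    A->C: in-degree(C)=2, level(C)>=2
    A->D: in-degree(D)=2, level(D)>=2
  process B: level=2
    B->C: in-degree(C)=1, level(C)>=3
    B->E: in-degree(E)=0, level(E)=3, enqueue
  process E: level=3
    E->C: in-degree(C)=0, level(C)=4, enqueue
    E->D: in-degree(D)=1, level(D)>=4
  process C: level=4
    C->D: in-degree(D)=0, level(D)=5, enqueue
  process D: level=5
All levels: A:1, B:2, C:4, D:5, E:3, F:0

Answer: A:1, B:2, C:4, D:5, E:3, F:0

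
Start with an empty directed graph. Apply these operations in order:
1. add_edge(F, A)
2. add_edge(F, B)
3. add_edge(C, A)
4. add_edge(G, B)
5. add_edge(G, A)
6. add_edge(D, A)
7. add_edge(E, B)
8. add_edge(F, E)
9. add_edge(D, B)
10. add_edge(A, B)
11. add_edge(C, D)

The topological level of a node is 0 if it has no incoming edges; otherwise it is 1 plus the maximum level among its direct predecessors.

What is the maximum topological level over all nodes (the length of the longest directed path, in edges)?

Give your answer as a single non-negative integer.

Answer: 3

Derivation:
Op 1: add_edge(F, A). Edges now: 1
Op 2: add_edge(F, B). Edges now: 2
Op 3: add_edge(C, A). Edges now: 3
Op 4: add_edge(G, B). Edges now: 4
Op 5: add_edge(G, A). Edges now: 5
Op 6: add_edge(D, A). Edges now: 6
Op 7: add_edge(E, B). Edges now: 7
Op 8: add_edge(F, E). Edges now: 8
Op 9: add_edge(D, B). Edges now: 9
Op 10: add_edge(A, B). Edges now: 10
Op 11: add_edge(C, D). Edges now: 11
Compute levels (Kahn BFS):
  sources (in-degree 0): C, F, G
  process C: level=0
    C->A: in-degree(A)=3, level(A)>=1
    C->D: in-degree(D)=0, level(D)=1, enqueue
  process F: level=0
    F->A: in-degree(A)=2, level(A)>=1
    F->B: in-degree(B)=4, level(B)>=1
    F->E: in-degree(E)=0, level(E)=1, enqueue
  process G: level=0
    G->A: in-degree(A)=1, level(A)>=1
    G->B: in-degree(B)=3, level(B)>=1
  process D: level=1
    D->A: in-degree(A)=0, level(A)=2, enqueue
    D->B: in-degree(B)=2, level(B)>=2
  process E: level=1
    E->B: in-degree(B)=1, level(B)>=2
  process A: level=2
    A->B: in-degree(B)=0, level(B)=3, enqueue
  process B: level=3
All levels: A:2, B:3, C:0, D:1, E:1, F:0, G:0
max level = 3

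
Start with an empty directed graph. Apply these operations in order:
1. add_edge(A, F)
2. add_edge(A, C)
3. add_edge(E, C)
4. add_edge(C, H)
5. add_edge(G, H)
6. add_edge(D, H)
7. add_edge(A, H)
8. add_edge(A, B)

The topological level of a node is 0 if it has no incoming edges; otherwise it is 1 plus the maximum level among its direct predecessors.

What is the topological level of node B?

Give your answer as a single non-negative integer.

Op 1: add_edge(A, F). Edges now: 1
Op 2: add_edge(A, C). Edges now: 2
Op 3: add_edge(E, C). Edges now: 3
Op 4: add_edge(C, H). Edges now: 4
Op 5: add_edge(G, H). Edges now: 5
Op 6: add_edge(D, H). Edges now: 6
Op 7: add_edge(A, H). Edges now: 7
Op 8: add_edge(A, B). Edges now: 8
Compute levels (Kahn BFS):
  sources (in-degree 0): A, D, E, G
  process A: level=0
    A->B: in-degree(B)=0, level(B)=1, enqueue
    A->C: in-degree(C)=1, level(C)>=1
    A->F: in-degree(F)=0, level(F)=1, enqueue
    A->H: in-degree(H)=3, level(H)>=1
  process D: level=0
    D->H: in-degree(H)=2, level(H)>=1
  process E: level=0
    E->C: in-degree(C)=0, level(C)=1, enqueue
  process G: level=0
    G->H: in-degree(H)=1, level(H)>=1
  process B: level=1
  process F: level=1
  process C: level=1
    C->H: in-degree(H)=0, level(H)=2, enqueue
  process H: level=2
All levels: A:0, B:1, C:1, D:0, E:0, F:1, G:0, H:2
level(B) = 1

Answer: 1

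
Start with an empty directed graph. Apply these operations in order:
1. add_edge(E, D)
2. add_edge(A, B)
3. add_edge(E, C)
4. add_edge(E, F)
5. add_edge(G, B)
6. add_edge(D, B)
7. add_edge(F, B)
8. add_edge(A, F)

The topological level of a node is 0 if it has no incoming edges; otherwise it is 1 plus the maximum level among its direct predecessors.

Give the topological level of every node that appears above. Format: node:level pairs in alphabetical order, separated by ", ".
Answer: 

Answer: A:0, B:2, C:1, D:1, E:0, F:1, G:0

Derivation:
Op 1: add_edge(E, D). Edges now: 1
Op 2: add_edge(A, B). Edges now: 2
Op 3: add_edge(E, C). Edges now: 3
Op 4: add_edge(E, F). Edges now: 4
Op 5: add_edge(G, B). Edges now: 5
Op 6: add_edge(D, B). Edges now: 6
Op 7: add_edge(F, B). Edges now: 7
Op 8: add_edge(A, F). Edges now: 8
Compute levels (Kahn BFS):
  sources (in-degree 0): A, E, G
  process A: level=0
    A->B: in-degree(B)=3, level(B)>=1
    A->F: in-degree(F)=1, level(F)>=1
  process E: level=0
    E->C: in-degree(C)=0, level(C)=1, enqueue
    E->D: in-degree(D)=0, level(D)=1, enqueue
    E->F: in-degree(F)=0, level(F)=1, enqueue
  process G: level=0
    G->B: in-degree(B)=2, level(B)>=1
  process C: level=1
  process D: level=1
    D->B: in-degree(B)=1, level(B)>=2
  process F: level=1
    F->B: in-degree(B)=0, level(B)=2, enqueue
  process B: level=2
All levels: A:0, B:2, C:1, D:1, E:0, F:1, G:0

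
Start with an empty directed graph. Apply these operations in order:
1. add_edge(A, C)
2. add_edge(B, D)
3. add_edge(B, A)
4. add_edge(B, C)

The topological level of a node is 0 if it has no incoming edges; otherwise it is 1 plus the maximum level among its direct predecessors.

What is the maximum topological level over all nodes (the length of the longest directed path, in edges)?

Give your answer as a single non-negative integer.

Op 1: add_edge(A, C). Edges now: 1
Op 2: add_edge(B, D). Edges now: 2
Op 3: add_edge(B, A). Edges now: 3
Op 4: add_edge(B, C). Edges now: 4
Compute levels (Kahn BFS):
  sources (in-degree 0): B
  process B: level=0
    B->A: in-degree(A)=0, level(A)=1, enqueue
    B->C: in-degree(C)=1, level(C)>=1
    B->D: in-degree(D)=0, level(D)=1, enqueue
  process A: level=1
    A->C: in-degree(C)=0, level(C)=2, enqueue
  process D: level=1
  process C: level=2
All levels: A:1, B:0, C:2, D:1
max level = 2

Answer: 2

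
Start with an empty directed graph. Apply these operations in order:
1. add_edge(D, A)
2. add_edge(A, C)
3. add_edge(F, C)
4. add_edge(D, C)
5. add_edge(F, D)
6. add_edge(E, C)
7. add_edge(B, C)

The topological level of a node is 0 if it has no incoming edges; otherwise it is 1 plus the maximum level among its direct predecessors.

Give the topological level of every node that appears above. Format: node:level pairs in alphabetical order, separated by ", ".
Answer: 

Answer: A:2, B:0, C:3, D:1, E:0, F:0

Derivation:
Op 1: add_edge(D, A). Edges now: 1
Op 2: add_edge(A, C). Edges now: 2
Op 3: add_edge(F, C). Edges now: 3
Op 4: add_edge(D, C). Edges now: 4
Op 5: add_edge(F, D). Edges now: 5
Op 6: add_edge(E, C). Edges now: 6
Op 7: add_edge(B, C). Edges now: 7
Compute levels (Kahn BFS):
  sources (in-degree 0): B, E, F
  process B: level=0
    B->C: in-degree(C)=4, level(C)>=1
  process E: level=0
    E->C: in-degree(C)=3, level(C)>=1
  process F: level=0
    F->C: in-degree(C)=2, level(C)>=1
    F->D: in-degree(D)=0, level(D)=1, enqueue
  process D: level=1
    D->A: in-degree(A)=0, level(A)=2, enqueue
    D->C: in-degree(C)=1, level(C)>=2
  process A: level=2
    A->C: in-degree(C)=0, level(C)=3, enqueue
  process C: level=3
All levels: A:2, B:0, C:3, D:1, E:0, F:0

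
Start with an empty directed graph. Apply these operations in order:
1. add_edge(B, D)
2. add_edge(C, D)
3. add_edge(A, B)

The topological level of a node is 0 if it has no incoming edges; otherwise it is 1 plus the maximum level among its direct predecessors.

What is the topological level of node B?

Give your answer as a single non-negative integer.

Answer: 1

Derivation:
Op 1: add_edge(B, D). Edges now: 1
Op 2: add_edge(C, D). Edges now: 2
Op 3: add_edge(A, B). Edges now: 3
Compute levels (Kahn BFS):
  sources (in-degree 0): A, C
  process A: level=0
    A->B: in-degree(B)=0, level(B)=1, enqueue
  process C: level=0
    C->D: in-degree(D)=1, level(D)>=1
  process B: level=1
    B->D: in-degree(D)=0, level(D)=2, enqueue
  process D: level=2
All levels: A:0, B:1, C:0, D:2
level(B) = 1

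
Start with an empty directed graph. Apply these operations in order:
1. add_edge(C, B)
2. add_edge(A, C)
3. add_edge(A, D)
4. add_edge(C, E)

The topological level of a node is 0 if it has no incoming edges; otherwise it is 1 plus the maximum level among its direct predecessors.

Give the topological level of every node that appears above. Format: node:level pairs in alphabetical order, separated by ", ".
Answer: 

Op 1: add_edge(C, B). Edges now: 1
Op 2: add_edge(A, C). Edges now: 2
Op 3: add_edge(A, D). Edges now: 3
Op 4: add_edge(C, E). Edges now: 4
Compute levels (Kahn BFS):
  sources (in-degree 0): A
  process A: level=0
    A->C: in-degree(C)=0, level(C)=1, enqueue
    A->D: in-degree(D)=0, level(D)=1, enqueue
  process C: level=1
    C->B: in-degree(B)=0, level(B)=2, enqueue
    C->E: in-degree(E)=0, level(E)=2, enqueue
  process D: level=1
  process B: level=2
  process E: level=2
All levels: A:0, B:2, C:1, D:1, E:2

Answer: A:0, B:2, C:1, D:1, E:2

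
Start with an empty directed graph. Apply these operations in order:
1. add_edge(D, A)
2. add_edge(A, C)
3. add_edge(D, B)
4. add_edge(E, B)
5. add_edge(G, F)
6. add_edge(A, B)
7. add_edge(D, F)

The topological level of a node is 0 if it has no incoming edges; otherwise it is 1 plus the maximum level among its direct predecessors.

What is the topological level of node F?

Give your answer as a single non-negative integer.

Op 1: add_edge(D, A). Edges now: 1
Op 2: add_edge(A, C). Edges now: 2
Op 3: add_edge(D, B). Edges now: 3
Op 4: add_edge(E, B). Edges now: 4
Op 5: add_edge(G, F). Edges now: 5
Op 6: add_edge(A, B). Edges now: 6
Op 7: add_edge(D, F). Edges now: 7
Compute levels (Kahn BFS):
  sources (in-degree 0): D, E, G
  process D: level=0
    D->A: in-degree(A)=0, level(A)=1, enqueue
    D->B: in-degree(B)=2, level(B)>=1
    D->F: in-degree(F)=1, level(F)>=1
  process E: level=0
    E->B: in-degree(B)=1, level(B)>=1
  process G: level=0
    G->F: in-degree(F)=0, level(F)=1, enqueue
  process A: level=1
    A->B: in-degree(B)=0, level(B)=2, enqueue
    A->C: in-degree(C)=0, level(C)=2, enqueue
  process F: level=1
  process B: level=2
  process C: level=2
All levels: A:1, B:2, C:2, D:0, E:0, F:1, G:0
level(F) = 1

Answer: 1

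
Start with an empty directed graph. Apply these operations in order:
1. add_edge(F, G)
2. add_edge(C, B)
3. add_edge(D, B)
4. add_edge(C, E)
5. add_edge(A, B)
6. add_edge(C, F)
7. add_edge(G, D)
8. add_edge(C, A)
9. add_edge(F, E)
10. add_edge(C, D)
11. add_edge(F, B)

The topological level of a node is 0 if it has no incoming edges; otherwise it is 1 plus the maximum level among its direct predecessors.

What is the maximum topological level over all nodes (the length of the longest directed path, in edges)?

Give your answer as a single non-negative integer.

Answer: 4

Derivation:
Op 1: add_edge(F, G). Edges now: 1
Op 2: add_edge(C, B). Edges now: 2
Op 3: add_edge(D, B). Edges now: 3
Op 4: add_edge(C, E). Edges now: 4
Op 5: add_edge(A, B). Edges now: 5
Op 6: add_edge(C, F). Edges now: 6
Op 7: add_edge(G, D). Edges now: 7
Op 8: add_edge(C, A). Edges now: 8
Op 9: add_edge(F, E). Edges now: 9
Op 10: add_edge(C, D). Edges now: 10
Op 11: add_edge(F, B). Edges now: 11
Compute levels (Kahn BFS):
  sources (in-degree 0): C
  process C: level=0
    C->A: in-degree(A)=0, level(A)=1, enqueue
    C->B: in-degree(B)=3, level(B)>=1
    C->D: in-degree(D)=1, level(D)>=1
    C->E: in-degree(E)=1, level(E)>=1
    C->F: in-degree(F)=0, level(F)=1, enqueue
  process A: level=1
    A->B: in-degree(B)=2, level(B)>=2
  process F: level=1
    F->B: in-degree(B)=1, level(B)>=2
    F->E: in-degree(E)=0, level(E)=2, enqueue
    F->G: in-degree(G)=0, level(G)=2, enqueue
  process E: level=2
  process G: level=2
    G->D: in-degree(D)=0, level(D)=3, enqueue
  process D: level=3
    D->B: in-degree(B)=0, level(B)=4, enqueue
  process B: level=4
All levels: A:1, B:4, C:0, D:3, E:2, F:1, G:2
max level = 4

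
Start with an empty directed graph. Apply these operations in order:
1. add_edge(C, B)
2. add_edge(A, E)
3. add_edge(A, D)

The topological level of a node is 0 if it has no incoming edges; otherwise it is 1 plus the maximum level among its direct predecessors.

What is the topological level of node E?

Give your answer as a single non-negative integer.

Op 1: add_edge(C, B). Edges now: 1
Op 2: add_edge(A, E). Edges now: 2
Op 3: add_edge(A, D). Edges now: 3
Compute levels (Kahn BFS):
  sources (in-degree 0): A, C
  process A: level=0
    A->D: in-degree(D)=0, level(D)=1, enqueue
    A->E: in-degree(E)=0, level(E)=1, enqueue
  process C: level=0
    C->B: in-degree(B)=0, level(B)=1, enqueue
  process D: level=1
  process E: level=1
  process B: level=1
All levels: A:0, B:1, C:0, D:1, E:1
level(E) = 1

Answer: 1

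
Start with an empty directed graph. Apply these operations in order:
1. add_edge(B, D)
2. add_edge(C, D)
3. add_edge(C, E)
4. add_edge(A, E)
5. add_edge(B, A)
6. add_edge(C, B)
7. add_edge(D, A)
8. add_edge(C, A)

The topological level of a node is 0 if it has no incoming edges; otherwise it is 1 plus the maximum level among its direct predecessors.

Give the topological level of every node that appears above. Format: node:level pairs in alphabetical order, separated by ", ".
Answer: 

Op 1: add_edge(B, D). Edges now: 1
Op 2: add_edge(C, D). Edges now: 2
Op 3: add_edge(C, E). Edges now: 3
Op 4: add_edge(A, E). Edges now: 4
Op 5: add_edge(B, A). Edges now: 5
Op 6: add_edge(C, B). Edges now: 6
Op 7: add_edge(D, A). Edges now: 7
Op 8: add_edge(C, A). Edges now: 8
Compute levels (Kahn BFS):
  sources (in-degree 0): C
  process C: level=0
    C->A: in-degree(A)=2, level(A)>=1
    C->B: in-degree(B)=0, level(B)=1, enqueue
    C->D: in-degree(D)=1, level(D)>=1
    C->E: in-degree(E)=1, level(E)>=1
  process B: level=1
    B->A: in-degree(A)=1, level(A)>=2
    B->D: in-degree(D)=0, level(D)=2, enqueue
  process D: level=2
    D->A: in-degree(A)=0, level(A)=3, enqueue
  process A: level=3
    A->E: in-degree(E)=0, level(E)=4, enqueue
  process E: level=4
All levels: A:3, B:1, C:0, D:2, E:4

Answer: A:3, B:1, C:0, D:2, E:4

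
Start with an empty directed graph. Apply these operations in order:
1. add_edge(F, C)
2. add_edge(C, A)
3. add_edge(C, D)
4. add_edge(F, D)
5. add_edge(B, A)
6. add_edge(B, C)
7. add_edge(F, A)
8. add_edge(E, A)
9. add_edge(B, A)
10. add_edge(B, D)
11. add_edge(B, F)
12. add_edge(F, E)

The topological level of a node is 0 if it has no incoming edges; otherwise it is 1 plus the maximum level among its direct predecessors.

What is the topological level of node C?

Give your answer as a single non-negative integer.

Op 1: add_edge(F, C). Edges now: 1
Op 2: add_edge(C, A). Edges now: 2
Op 3: add_edge(C, D). Edges now: 3
Op 4: add_edge(F, D). Edges now: 4
Op 5: add_edge(B, A). Edges now: 5
Op 6: add_edge(B, C). Edges now: 6
Op 7: add_edge(F, A). Edges now: 7
Op 8: add_edge(E, A). Edges now: 8
Op 9: add_edge(B, A) (duplicate, no change). Edges now: 8
Op 10: add_edge(B, D). Edges now: 9
Op 11: add_edge(B, F). Edges now: 10
Op 12: add_edge(F, E). Edges now: 11
Compute levels (Kahn BFS):
  sources (in-degree 0): B
  process B: level=0
    B->A: in-degree(A)=3, level(A)>=1
    B->C: in-degree(C)=1, level(C)>=1
    B->D: in-degree(D)=2, level(D)>=1
    B->F: in-degree(F)=0, level(F)=1, enqueue
  process F: level=1
    F->A: in-degree(A)=2, level(A)>=2
    F->C: in-degree(C)=0, level(C)=2, enqueue
    F->D: in-degree(D)=1, level(D)>=2
    F->E: in-degree(E)=0, level(E)=2, enqueue
  process C: level=2
    C->A: in-degree(A)=1, level(A)>=3
    C->D: in-degree(D)=0, level(D)=3, enqueue
  process E: level=2
    E->A: in-degree(A)=0, level(A)=3, enqueue
  process D: level=3
  process A: level=3
All levels: A:3, B:0, C:2, D:3, E:2, F:1
level(C) = 2

Answer: 2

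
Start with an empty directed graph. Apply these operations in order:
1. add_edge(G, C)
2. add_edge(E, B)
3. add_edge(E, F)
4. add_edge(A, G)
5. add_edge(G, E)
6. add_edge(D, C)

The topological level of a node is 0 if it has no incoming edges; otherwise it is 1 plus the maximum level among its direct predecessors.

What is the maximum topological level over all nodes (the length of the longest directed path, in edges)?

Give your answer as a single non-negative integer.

Op 1: add_edge(G, C). Edges now: 1
Op 2: add_edge(E, B). Edges now: 2
Op 3: add_edge(E, F). Edges now: 3
Op 4: add_edge(A, G). Edges now: 4
Op 5: add_edge(G, E). Edges now: 5
Op 6: add_edge(D, C). Edges now: 6
Compute levels (Kahn BFS):
  sources (in-degree 0): A, D
  process A: level=0
    A->G: in-degree(G)=0, level(G)=1, enqueue
  process D: level=0
    D->C: in-degree(C)=1, level(C)>=1
  process G: level=1
    G->C: in-degree(C)=0, level(C)=2, enqueue
    G->E: in-degree(E)=0, level(E)=2, enqueue
  process C: level=2
  process E: level=2
    E->B: in-degree(B)=0, level(B)=3, enqueue
    E->F: in-degree(F)=0, level(F)=3, enqueue
  process B: level=3
  process F: level=3
All levels: A:0, B:3, C:2, D:0, E:2, F:3, G:1
max level = 3

Answer: 3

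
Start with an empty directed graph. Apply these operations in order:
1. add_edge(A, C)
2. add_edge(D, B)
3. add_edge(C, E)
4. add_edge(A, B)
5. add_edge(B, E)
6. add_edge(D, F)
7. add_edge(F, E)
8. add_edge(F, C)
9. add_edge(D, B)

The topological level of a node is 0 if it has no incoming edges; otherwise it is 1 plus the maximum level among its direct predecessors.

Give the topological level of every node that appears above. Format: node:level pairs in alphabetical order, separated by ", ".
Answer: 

Answer: A:0, B:1, C:2, D:0, E:3, F:1

Derivation:
Op 1: add_edge(A, C). Edges now: 1
Op 2: add_edge(D, B). Edges now: 2
Op 3: add_edge(C, E). Edges now: 3
Op 4: add_edge(A, B). Edges now: 4
Op 5: add_edge(B, E). Edges now: 5
Op 6: add_edge(D, F). Edges now: 6
Op 7: add_edge(F, E). Edges now: 7
Op 8: add_edge(F, C). Edges now: 8
Op 9: add_edge(D, B) (duplicate, no change). Edges now: 8
Compute levels (Kahn BFS):
  sources (in-degree 0): A, D
  process A: level=0
    A->B: in-degree(B)=1, level(B)>=1
    A->C: in-degree(C)=1, level(C)>=1
  process D: level=0
    D->B: in-degree(B)=0, level(B)=1, enqueue
    D->F: in-degree(F)=0, level(F)=1, enqueue
  process B: level=1
    B->E: in-degree(E)=2, level(E)>=2
  process F: level=1
    F->C: in-degree(C)=0, level(C)=2, enqueue
    F->E: in-degree(E)=1, level(E)>=2
  process C: level=2
    C->E: in-degree(E)=0, level(E)=3, enqueue
  process E: level=3
All levels: A:0, B:1, C:2, D:0, E:3, F:1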